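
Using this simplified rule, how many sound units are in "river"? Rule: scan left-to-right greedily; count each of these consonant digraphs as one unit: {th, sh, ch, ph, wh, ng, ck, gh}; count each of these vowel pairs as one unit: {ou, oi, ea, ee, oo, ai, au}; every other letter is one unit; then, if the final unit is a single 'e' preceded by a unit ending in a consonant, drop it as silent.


Word: "river" (5 letters)
Left-to-right scan:
  (1) 'r' (letter)
  (2) 'i' (letter)
  (3) 'v' (letter)
  (4) 'e' (letter)
  (5) 'r' (letter)
Units from scan: 5
Sound units = 5 units


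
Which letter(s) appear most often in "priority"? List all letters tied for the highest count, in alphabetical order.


Word: "priority"
Letter counts:
  'i': 2
  'o': 1
  'p': 1
  'r': 2
  't': 1
  'y': 1
Maximum count = 2
Most frequent = 'i', 'r' (2 times each)


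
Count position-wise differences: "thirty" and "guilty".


Comparing character by character (same length = 6):
  Pos 0: 't' vs 'g' !=
  Pos 1: 'h' vs 'u' !=
  Pos 2: 'i' vs 'i' =
  Pos 3: 'r' vs 'l' !=
  Pos 4: 't' vs 't' =
  Pos 5: 'y' vs 'y' =
Hamming distance = 3


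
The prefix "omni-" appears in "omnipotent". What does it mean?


Prefix: omni-
Example: omnipotent (omni- + potent)
Meaning = all


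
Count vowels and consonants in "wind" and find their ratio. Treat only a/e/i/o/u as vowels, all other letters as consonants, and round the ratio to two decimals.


Word: "wind"
Vowels (a,e,i,o,u): 1
Consonants: 3
Ratio = 1/3
= 0.33


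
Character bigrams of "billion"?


Word: "billion" (length 7)
Number of bigrams = 7 - 2 + 1 = 6
  Position 0: "bi"
  Position 1: "il"
  Position 2: "ll"
  Position 3: "li"
  Position 4: "io"
  Position 5: "on"
Bigrams = "bi", "il", "ll", "li", "io", "on"


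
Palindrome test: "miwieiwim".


Word: "miwieiwim"
Reversed: "miwieiwim"
Forward == Backward? miwieiwim == miwieiwim
Palindrome = Yes


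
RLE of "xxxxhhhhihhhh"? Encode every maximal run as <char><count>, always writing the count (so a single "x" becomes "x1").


String: "xxxxhhhhihhhh"
Scanning for consecutive runs:
  'x' x 4
  'h' x 4
  'i' x 1
  'h' x 4
RLE = "x4h4i1h4"


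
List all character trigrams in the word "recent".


Word: "recent" (length 6)
Number of trigrams = 6 - 3 + 1 = 4
  Position 0: "rec"
  Position 1: "ece"
  Position 2: "cen"
  Position 3: "ent"
Trigrams = "rec", "ece", "cen", "ent"


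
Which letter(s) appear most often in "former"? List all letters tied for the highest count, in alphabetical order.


Word: "former"
Letter counts:
  'e': 1
  'f': 1
  'm': 1
  'o': 1
  'r': 2
Maximum count = 2
Most frequent = 'r' (2 times each)


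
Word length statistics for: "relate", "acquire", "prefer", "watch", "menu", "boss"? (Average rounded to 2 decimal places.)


Lengths: "relate"=6, "acquire"=7, "prefer"=6, "watch"=5, "menu"=4, "boss"=4
Sum = 32, Count = 6
Average = 32/6 = 5.33
= avg=5.33, min=4, max=7


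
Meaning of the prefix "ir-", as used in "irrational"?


Prefix: ir-
Example: irrational = ir- + rational
Meaning = not


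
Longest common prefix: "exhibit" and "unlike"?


Word 1: "exhibit"
Word 2: "unlike"
Comparing from start:
  Pos 0: 'e' != 'u' (stop)
LCP = "" (length 0)


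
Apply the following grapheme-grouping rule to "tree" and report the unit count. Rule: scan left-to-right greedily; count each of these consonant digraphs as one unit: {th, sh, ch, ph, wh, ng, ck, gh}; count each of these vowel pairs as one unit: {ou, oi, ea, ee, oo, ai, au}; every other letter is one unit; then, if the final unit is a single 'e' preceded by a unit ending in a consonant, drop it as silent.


Word: "tree" (4 letters)
Left-to-right scan:
  1. 't' (letter)
  2. 'r' (letter)
  3. 'ee' (vowel-pair)
Units from scan: 3
Sound units = 3 units


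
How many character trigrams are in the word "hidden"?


Word: "hidden" (length 6)
Number of 3-grams = length - 3 + 1 = 6 - 3 + 1
= 4


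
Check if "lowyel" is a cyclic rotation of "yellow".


Word: "yellow", Candidate: "lowyel"
Method: check if candidate is substring of word+word
"yellowyellow" contains "lowyel"? Yes
Is rotation = Yes


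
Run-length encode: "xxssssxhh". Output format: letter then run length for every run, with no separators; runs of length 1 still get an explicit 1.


String: "xxssssxhh"
Scanning for consecutive runs:
  'x' x 2
  's' x 4
  'x' x 1
  'h' x 2
RLE = "x2s4x1h2"


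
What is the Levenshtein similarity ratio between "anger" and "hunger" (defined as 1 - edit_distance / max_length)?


Word 1: "anger" (length 5)
Word 2: "hunger" (length 6)
One optimal edit sequence:
  1. insert 'h'  (+1)
  2. substitute 'a' -> 'u'  (+1)
  3. keep 'n'
  4. keep 'g'
  5. keep 'e'
  6. keep 'r'
Edit distance = 2
Max length = max(5, 6) = 6
Similarity = 1 - 2/6
= 0.6667


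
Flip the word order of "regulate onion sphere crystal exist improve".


Original: "regulate onion sphere crystal exist improve"
Words (1..n): regulate | onion | sphere | crystal | exist | improve
Reversed (n..1): improve | exist | crystal | sphere | onion | regulate
Result = "improve exist crystal sphere onion regulate"


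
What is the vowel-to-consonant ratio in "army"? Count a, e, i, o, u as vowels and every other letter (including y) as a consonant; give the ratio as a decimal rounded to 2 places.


Word: "army"
Vowels (a,e,i,o,u): 1
Consonants: 3
Ratio = 1/3
= 0.33


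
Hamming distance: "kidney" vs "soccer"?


Comparing character by character (same length = 6):
  Pos 0: 'k' vs 's' !=
  Pos 1: 'i' vs 'o' !=
  Pos 2: 'd' vs 'c' !=
  Pos 3: 'n' vs 'c' !=
  Pos 4: 'e' vs 'e' =
  Pos 5: 'y' vs 'r' !=
Hamming distance = 5


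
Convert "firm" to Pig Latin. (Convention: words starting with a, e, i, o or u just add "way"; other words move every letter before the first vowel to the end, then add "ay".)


Word: "firm"
Starts with consonant(s) → move to end, add 'ay'
Consonant cluster: "f"
Pig Latin = "irmfay"


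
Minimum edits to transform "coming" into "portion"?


Word 1: "coming" (length 6)
Word 2: "portion" (length 7)
One optimal edit sequence (insert/delete/substitute each cost 1):
  1. substitute 'c' -> 'p'  (+1)
  2. keep 'o'
  3. insert 'r'  (+1)
  4. substitute 'm' -> 't'  (+1)
  5. keep 'i'
  6. substitute 'n' -> 'o'  (+1)
  7. substitute 'g' -> 'n'  (+1)
Total edit operations: 5
Edit distance = 5


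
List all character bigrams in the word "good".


Word: "good" (length 4)
Number of bigrams = 4 - 2 + 1 = 3
  Position 0: "go"
  Position 1: "oo"
  Position 2: "od"
Bigrams = "go", "oo", "od"


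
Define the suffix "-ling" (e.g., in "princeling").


Suffix: -ling
Example: princeling (prince + -ling)
Meaning = small / young


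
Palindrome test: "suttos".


Word: "suttos"
Reversed: "sottus"
Forward == Backward? suttos != sottus
Palindrome = No


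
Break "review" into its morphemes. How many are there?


Word: "review"
Morphemes: re- | view
Each morpheme carries meaning
= 2 morphemes


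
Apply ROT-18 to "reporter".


Word: "reporter"
Shift: 18
Each letter → (letter + shift) mod 26:
  'r' (17) + 18 = 9 → 'j'
  'e' (4) + 18 = 22 → 'w'
  'p' (15) + 18 = 7 → 'h'
  'o' (14) + 18 = 6 → 'g'
  'r' (17) + 18 = 9 → 'j'
  't' (19) + 18 = 11 → 'l'
  'e' (4) + 18 = 22 → 'w'
  'r' (17) + 18 = 9 → 'j'
Result = "jwhgjlwj"


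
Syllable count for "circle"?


Word: "circle"
Syllable breakdown: cir / cle
Counting: 2 parts
= 2 syllables


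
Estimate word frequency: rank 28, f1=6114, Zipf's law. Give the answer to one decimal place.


Zipf's law: f(r) = f(1) / r
f(1) = 6114
f(28) = 6114 / 28
= 218.4 occurrences


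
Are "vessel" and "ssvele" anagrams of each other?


Word 1: "vessel" → sorted: eelssv
Word 2: "ssvele" → sorted: eelssv
Same letters? eelssv == eelssv
Anagram = Yes


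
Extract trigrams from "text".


Word: "text" (length 4)
Number of trigrams = 4 - 3 + 1 = 2
  Position 0: "tex"
  Position 1: "ext"
Trigrams = "tex", "ext"


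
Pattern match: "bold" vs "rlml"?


Pattern of "bold": [0, 1, 2, 3]
Pattern of "rlml": [0, 1, 2, 1]
Patterns do not match
Same pattern = No


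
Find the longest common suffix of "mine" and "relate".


Word 1: "mine"
Word 2: "relate"
Comparing from end:
  Pos -1: 'e' == 'e'
  Pos -2: 'n' != 't' (stop)
LCS = "e" (length 1)


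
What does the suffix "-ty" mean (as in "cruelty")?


Suffix: -ty
As in: cruelty -> cruel + -ty
Meaning = quality of


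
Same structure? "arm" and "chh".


Pattern of "arm": [0, 1, 2]
Pattern of "chh": [0, 1, 1]
Patterns do not match
Same pattern = No


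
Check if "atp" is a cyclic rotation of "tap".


Word: "tap", Candidate: "atp"
Method: check if candidate is substring of word+word
"taptap" contains "atp"? No
Is rotation = No


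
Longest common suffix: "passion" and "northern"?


Word 1: "passion"
Word 2: "northern"
Comparing from end:
  Pos -1: 'n' == 'n'
  Pos -2: 'o' != 'r' (stop)
LCS = "n" (length 1)


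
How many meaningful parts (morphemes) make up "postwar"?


Word: "postwar"
Morphemes: post- / war
Each morpheme carries meaning
= 2 morphemes


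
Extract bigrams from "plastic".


Word: "plastic" (length 7)
Number of bigrams = 7 - 2 + 1 = 6
  Position 0: "pl"
  Position 1: "la"
  Position 2: "as"
  Position 3: "st"
  Position 4: "ti"
  Position 5: "ic"
Bigrams = "pl", "la", "as", "st", "ti", "ic"


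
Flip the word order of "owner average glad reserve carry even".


Original: "owner average glad reserve carry even"
Words (1..n): owner | average | glad | reserve | carry | even
Reversed (n..1): even | carry | reserve | glad | average | owner
Result = "even carry reserve glad average owner"


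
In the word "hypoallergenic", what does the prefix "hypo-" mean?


Prefix: hypo-
Example: hypoallergenic (hypo- + allergenic)
Meaning = under / below normal


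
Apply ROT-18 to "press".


Word: "press"
Shift: 18
Each letter → (letter + shift) mod 26:
  'p' (15) + 18 = 7 → 'h'
  'r' (17) + 18 = 9 → 'j'
  'e' (4) + 18 = 22 → 'w'
  's' (18) + 18 = 10 → 'k'
  's' (18) + 18 = 10 → 'k'
Result = "hjwkk"


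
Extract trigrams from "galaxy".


Word: "galaxy" (length 6)
Number of trigrams = 6 - 3 + 1 = 4
  Position 0: "gal"
  Position 1: "ala"
  Position 2: "lax"
  Position 3: "axy"
Trigrams = "gal", "ala", "lax", "axy"


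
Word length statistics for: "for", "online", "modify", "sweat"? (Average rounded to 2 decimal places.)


Lengths: "for"=3, "online"=6, "modify"=6, "sweat"=5
Sum = 20, Count = 4
Average = 20/4 = 5.00
= avg=5.00, min=3, max=6


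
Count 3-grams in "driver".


Word: "driver" (length 6)
Number of 3-grams = length - 3 + 1 = 6 - 3 + 1
= 4


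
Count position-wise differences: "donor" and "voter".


Comparing character by character (same length = 5):
  Pos 0: 'd' vs 'v' !=
  Pos 1: 'o' vs 'o' =
  Pos 2: 'n' vs 't' !=
  Pos 3: 'o' vs 'e' !=
  Pos 4: 'r' vs 'r' =
Hamming distance = 3


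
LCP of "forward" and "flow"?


Word 1: "forward"
Word 2: "flow"
Comparing from start:
  Pos 0: 'f' == 'f'
  Pos 1: 'o' != 'l' (stop)
LCP = "f" (length 1)


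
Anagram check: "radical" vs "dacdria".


Word 1: "radical" → sorted: aacdilr
Word 2: "dacdria" → sorted: aacddir
Same letters? aacdilr != aacddir
Anagram = No


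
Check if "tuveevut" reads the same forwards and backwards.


Word: "tuveevut"
Reversed: "tuveevut"
Forward == Backward? tuveevut == tuveevut
Palindrome = Yes


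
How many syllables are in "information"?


Word: "information"
Syllable breakdown: in | for | ma | tion
Counting: 4 parts
= 4 syllables


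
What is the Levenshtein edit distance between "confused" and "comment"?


Word 1: "confused" (length 8)
Word 2: "comment" (length 7)
One optimal edit sequence (insert/delete/substitute each cost 1):
  1. keep 'c'
  2. keep 'o'
  3. delete 'n'  (+1)
  4. substitute 'f' -> 'm'  (+1)
  5. substitute 'u' -> 'm'  (+1)
  6. substitute 's' -> 'e'  (+1)
  7. substitute 'e' -> 'n'  (+1)
  8. substitute 'd' -> 't'  (+1)
Total edit operations: 6
Edit distance = 6


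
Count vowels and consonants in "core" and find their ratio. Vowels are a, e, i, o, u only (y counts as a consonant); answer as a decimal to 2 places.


Word: "core"
Vowels (a,e,i,o,u): 2
Consonants: 2
Ratio = 2/2
= 1.00


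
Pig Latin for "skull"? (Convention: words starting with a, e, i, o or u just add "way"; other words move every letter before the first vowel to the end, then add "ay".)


Word: "skull"
Starts with consonant(s) → move to end, add 'ay'
Consonant cluster: "sk"
Pig Latin = "ullskay"


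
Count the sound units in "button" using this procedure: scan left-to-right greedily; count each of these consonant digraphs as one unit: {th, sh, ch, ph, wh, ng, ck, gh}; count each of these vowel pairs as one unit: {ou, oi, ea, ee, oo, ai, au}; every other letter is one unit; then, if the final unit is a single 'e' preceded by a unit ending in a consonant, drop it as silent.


Word: "button" (6 letters)
Left-to-right scan:
  [1] 'b' (letter)
  [2] 'u' (letter)
  [3] 't' (letter)
  [4] 't' (letter)
  [5] 'o' (letter)
  [6] 'n' (letter)
Units from scan: 6
Sound units = 6 units


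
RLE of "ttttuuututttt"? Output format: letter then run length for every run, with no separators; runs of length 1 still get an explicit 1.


String: "ttttuuututttt"
Scanning for consecutive runs:
  't' x 4
  'u' x 3
  't' x 1
  'u' x 1
  't' x 4
RLE = "t4u3t1u1t4"


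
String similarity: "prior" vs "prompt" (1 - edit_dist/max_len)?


Word 1: "prior" (length 5)
Word 2: "prompt" (length 6)
One optimal edit sequence:
  1. keep 'p'
  2. keep 'r'
  3. insert 'o'  (+1)
  4. substitute 'i' -> 'm'  (+1)
  5. substitute 'o' -> 'p'  (+1)
  6. substitute 'r' -> 't'  (+1)
Edit distance = 4
Max length = max(5, 6) = 6
Similarity = 1 - 4/6
= 0.3333


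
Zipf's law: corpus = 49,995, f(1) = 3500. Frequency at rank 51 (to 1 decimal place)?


Zipf's law: f(r) = f(1) / r
f(1) = 3500
f(51) = 3500 / 51
= 68.6 occurrences


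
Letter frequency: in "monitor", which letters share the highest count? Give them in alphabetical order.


Word: "monitor"
Letter counts:
  'i': 1
  'm': 1
  'n': 1
  'o': 2
  'r': 1
  't': 1
Maximum count = 2
Most frequent = 'o' (2 times each)


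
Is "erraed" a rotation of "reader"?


Word: "reader", Candidate: "erraed"
Method: check if candidate is substring of word+word
"readerreader" contains "erraed"? No
Is rotation = No


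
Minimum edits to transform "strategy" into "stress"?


Word 1: "strategy" (length 8)
Word 2: "stress" (length 6)
One optimal edit sequence (insert/delete/substitute each cost 1):
  1. keep 's'
  2. keep 't'
  3. keep 'r'
  4. delete 'a'  (+1)
  5. delete 't'  (+1)
  6. keep 'e'
  7. substitute 'g' -> 's'  (+1)
  8. substitute 'y' -> 's'  (+1)
Total edit operations: 4
Edit distance = 4


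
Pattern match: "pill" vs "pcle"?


Pattern of "pill": [0, 1, 2, 2]
Pattern of "pcle": [0, 1, 2, 3]
Patterns do not match
Same pattern = No


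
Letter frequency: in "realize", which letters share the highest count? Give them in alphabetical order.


Word: "realize"
Letter counts:
  'a': 1
  'e': 2
  'i': 1
  'l': 1
  'r': 1
  'z': 1
Maximum count = 2
Most frequent = 'e' (2 times each)


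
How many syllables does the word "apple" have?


Word: "apple"
Syllable breakdown: ap · ple
Counting: 2 parts
= 2 syllables


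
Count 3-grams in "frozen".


Word: "frozen" (length 6)
Number of 3-grams = length - 3 + 1 = 6 - 3 + 1
= 4


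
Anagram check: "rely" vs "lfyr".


Word 1: "rely" → sorted: elry
Word 2: "lfyr" → sorted: flry
Same letters? elry != flry
Anagram = No


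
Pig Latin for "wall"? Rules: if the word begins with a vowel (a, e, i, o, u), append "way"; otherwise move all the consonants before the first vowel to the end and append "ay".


Word: "wall"
Starts with consonant(s) → move to end, add 'ay'
Consonant cluster: "w"
Pig Latin = "allway"


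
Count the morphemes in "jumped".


Word: "jumped"
Morphemes: jump + -ed
Each morpheme carries meaning
= 2 morphemes


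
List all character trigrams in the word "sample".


Word: "sample" (length 6)
Number of trigrams = 6 - 3 + 1 = 4
  Position 0: "sam"
  Position 1: "amp"
  Position 2: "mpl"
  Position 3: "ple"
Trigrams = "sam", "amp", "mpl", "ple"


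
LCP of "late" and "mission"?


Word 1: "late"
Word 2: "mission"
Comparing from start:
  Pos 0: 'l' != 'm' (stop)
LCP = "" (length 0)


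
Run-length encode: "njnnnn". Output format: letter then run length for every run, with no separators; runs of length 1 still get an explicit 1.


String: "njnnnn"
Scanning for consecutive runs:
  'n' x 1
  'j' x 1
  'n' x 4
RLE = "n1j1n4"


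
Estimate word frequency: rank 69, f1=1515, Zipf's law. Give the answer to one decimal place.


Zipf's law: f(r) = f(1) / r
f(1) = 1515
f(69) = 1515 / 69
= 22.0 occurrences


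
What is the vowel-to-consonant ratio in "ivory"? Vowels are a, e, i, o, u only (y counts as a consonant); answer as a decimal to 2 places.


Word: "ivory"
Vowels (a,e,i,o,u): 2
Consonants: 3
Ratio = 2/3
= 0.67


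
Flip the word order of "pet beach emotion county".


Original: "pet beach emotion county"
Words (1..n): pet | beach | emotion | county
Reversed (n..1): county | emotion | beach | pet
Result = "county emotion beach pet"


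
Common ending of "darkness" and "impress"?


Word 1: "darkness"
Word 2: "impress"
Comparing from end:
  Pos -1: 's' == 's'
  Pos -2: 's' == 's'
  Pos -3: 'e' == 'e'
  Pos -4: 'n' != 'r' (stop)
LCS = "ess" (length 3)


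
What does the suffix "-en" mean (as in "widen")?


Suffix: -en
Example: widen = wide + -en, with a spelling change
Meaning = to make / become


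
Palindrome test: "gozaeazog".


Word: "gozaeazog"
Reversed: "gozaeazog"
Forward == Backward? gozaeazog == gozaeazog
Palindrome = Yes


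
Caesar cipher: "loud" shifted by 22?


Word: "loud"
Shift: 22
Each letter → (letter + shift) mod 26:
  'l' (11) + 22 = 7 → 'h'
  'o' (14) + 22 = 10 → 'k'
  'u' (20) + 22 = 16 → 'q'
  'd' (3) + 22 = 25 → 'z'
Result = "hkqz"


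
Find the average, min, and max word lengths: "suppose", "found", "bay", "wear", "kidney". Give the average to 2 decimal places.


Lengths: "suppose"=7, "found"=5, "bay"=3, "wear"=4, "kidney"=6
Sum = 25, Count = 5
Average = 25/5 = 5.00
= avg=5.00, min=3, max=7


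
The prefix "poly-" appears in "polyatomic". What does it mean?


Prefix: poly-
As in: polyatomic -> poly- + atomic
Meaning = many


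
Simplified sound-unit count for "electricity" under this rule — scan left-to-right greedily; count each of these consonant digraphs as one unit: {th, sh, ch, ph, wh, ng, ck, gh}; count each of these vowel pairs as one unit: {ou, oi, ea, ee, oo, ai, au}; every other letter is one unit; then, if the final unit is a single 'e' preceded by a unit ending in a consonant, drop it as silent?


Word: "electricity" (11 letters)
Left-to-right scan:
  (1) 'e' (letter)
  (2) 'l' (letter)
  (3) 'e' (letter)
  (4) 'c' (letter)
  (5) 't' (letter)
  (6) 'r' (letter)
  (7) 'i' (letter)
  (8) 'c' (letter)
  (9) 'i' (letter)
  (10) 't' (letter)
  (11) 'y' (letter)
Units from scan: 11
Sound units = 11 units


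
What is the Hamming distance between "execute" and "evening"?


Comparing character by character (same length = 7):
  Pos 0: 'e' vs 'e' =
  Pos 1: 'x' vs 'v' !=
  Pos 2: 'e' vs 'e' =
  Pos 3: 'c' vs 'n' !=
  Pos 4: 'u' vs 'i' !=
  Pos 5: 't' vs 'n' !=
  Pos 6: 'e' vs 'g' !=
Hamming distance = 5


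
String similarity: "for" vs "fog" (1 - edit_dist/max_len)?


Word 1: "for" (length 3)
Word 2: "fog" (length 3)
One optimal edit sequence:
  1. keep 'f'
  2. keep 'o'
  3. substitute 'r' -> 'g'  (+1)
Edit distance = 1
Max length = max(3, 3) = 3
Similarity = 1 - 1/3
= 0.6667


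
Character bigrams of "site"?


Word: "site" (length 4)
Number of bigrams = 4 - 2 + 1 = 3
  Position 0: "si"
  Position 1: "it"
  Position 2: "te"
Bigrams = "si", "it", "te"


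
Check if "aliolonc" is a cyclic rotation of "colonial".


Word: "colonial", Candidate: "aliolonc"
Method: check if candidate is substring of word+word
"colonialcolonial" contains "aliolonc"? No
Is rotation = No


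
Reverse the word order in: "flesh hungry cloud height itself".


Original: "flesh hungry cloud height itself"
Words (1..n): flesh | hungry | cloud | height | itself
Reversed (n..1): itself | height | cloud | hungry | flesh
Result = "itself height cloud hungry flesh"


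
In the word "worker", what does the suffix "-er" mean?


Suffix: -er
Example: worker (work + -er)
Meaning = one who / more


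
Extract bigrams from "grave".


Word: "grave" (length 5)
Number of bigrams = 5 - 2 + 1 = 4
  Position 0: "gr"
  Position 1: "ra"
  Position 2: "av"
  Position 3: "ve"
Bigrams = "gr", "ra", "av", "ve"


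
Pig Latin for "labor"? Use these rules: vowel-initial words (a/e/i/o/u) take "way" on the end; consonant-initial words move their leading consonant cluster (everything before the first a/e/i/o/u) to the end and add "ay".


Word: "labor"
Starts with consonant(s) → move to end, add 'ay'
Consonant cluster: "l"
Pig Latin = "aborlay"


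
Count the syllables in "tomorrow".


Word: "tomorrow"
Syllable breakdown: to-mor-row
Counting: 3 parts
= 3 syllables


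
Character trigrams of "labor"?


Word: "labor" (length 5)
Number of trigrams = 5 - 3 + 1 = 3
  Position 0: "lab"
  Position 1: "abo"
  Position 2: "bor"
Trigrams = "lab", "abo", "bor"


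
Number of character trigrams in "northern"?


Word: "northern" (length 8)
Number of 3-grams = length - 3 + 1 = 8 - 3 + 1
= 6


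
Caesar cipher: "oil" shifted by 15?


Word: "oil"
Shift: 15
Each letter → (letter + shift) mod 26:
  'o' (14) + 15 = 3 → 'd'
  'i' (8) + 15 = 23 → 'x'
  'l' (11) + 15 = 0 → 'a'
Result = "dxa"


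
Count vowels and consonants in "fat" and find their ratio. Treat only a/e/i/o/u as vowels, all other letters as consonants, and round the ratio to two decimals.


Word: "fat"
Vowels (a,e,i,o,u): 1
Consonants: 2
Ratio = 1/2
= 0.50


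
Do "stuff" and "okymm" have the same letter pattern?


Pattern of "stuff": [0, 1, 2, 3, 3]
Pattern of "okymm": [0, 1, 2, 3, 3]
Patterns match
Same pattern = Yes


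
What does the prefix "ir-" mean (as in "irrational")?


Prefix: ir-
Example: irrational = ir- + rational
Meaning = not


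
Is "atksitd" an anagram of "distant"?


Word 1: "distant" → sorted: adinstt
Word 2: "atksitd" → sorted: adikstt
Same letters? adinstt != adikstt
Anagram = No


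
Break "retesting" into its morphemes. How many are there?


Word: "retesting"
Morphemes: re- / test / -ing
Each morpheme carries meaning
= 3 morphemes


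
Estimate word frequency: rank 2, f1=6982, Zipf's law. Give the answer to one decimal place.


Zipf's law: f(r) = f(1) / r
f(1) = 6982
f(2) = 6982 / 2
= 3491.0 occurrences


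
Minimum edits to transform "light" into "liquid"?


Word 1: "light" (length 5)
Word 2: "liquid" (length 6)
One optimal edit sequence (insert/delete/substitute each cost 1):
  1. keep 'l'
  2. keep 'i'
  3. insert 'q'  (+1)
  4. substitute 'g' -> 'u'  (+1)
  5. substitute 'h' -> 'i'  (+1)
  6. substitute 't' -> 'd'  (+1)
Total edit operations: 4
Edit distance = 4


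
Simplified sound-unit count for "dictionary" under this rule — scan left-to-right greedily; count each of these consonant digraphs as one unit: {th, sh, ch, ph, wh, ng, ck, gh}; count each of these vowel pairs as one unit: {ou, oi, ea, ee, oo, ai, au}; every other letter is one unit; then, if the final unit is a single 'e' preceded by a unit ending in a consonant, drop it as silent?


Word: "dictionary" (10 letters)
Left-to-right scan:
  1. 'd' (letter)
  2. 'i' (letter)
  3. 'c' (letter)
  4. 't' (letter)
  5. 'i' (letter)
  6. 'o' (letter)
  7. 'n' (letter)
  8. 'a' (letter)
  9. 'r' (letter)
  10. 'y' (letter)
Units from scan: 10
Sound units = 10 units


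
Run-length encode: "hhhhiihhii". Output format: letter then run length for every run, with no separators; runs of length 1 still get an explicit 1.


String: "hhhhiihhii"
Scanning for consecutive runs:
  'h' x 4
  'i' x 2
  'h' x 2
  'i' x 2
RLE = "h4i2h2i2"


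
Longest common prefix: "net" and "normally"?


Word 1: "net"
Word 2: "normally"
Comparing from start:
  Pos 0: 'n' == 'n'
  Pos 1: 'e' != 'o' (stop)
LCP = "n" (length 1)


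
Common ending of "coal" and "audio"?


Word 1: "coal"
Word 2: "audio"
Comparing from end:
  Pos -1: 'l' != 'o' (stop)
LCS = "" (length 0)


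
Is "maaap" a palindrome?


Word: "maaap"
Reversed: "paaam"
Forward == Backward? maaap != paaam
Palindrome = No


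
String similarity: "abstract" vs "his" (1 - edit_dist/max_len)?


Word 1: "abstract" (length 8)
Word 2: "his" (length 3)
One optimal edit sequence:
  1. substitute 'a' -> 'h'  (+1)
  2. substitute 'b' -> 'i'  (+1)
  3. keep 's'
  4. delete 't'  (+1)
  5. delete 'r'  (+1)
  6. delete 'a'  (+1)
  7. delete 'c'  (+1)
  8. delete 't'  (+1)
Edit distance = 7
Max length = max(8, 3) = 8
Similarity = 1 - 7/8
= 0.1250


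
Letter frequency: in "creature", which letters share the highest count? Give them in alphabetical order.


Word: "creature"
Letter counts:
  'a': 1
  'c': 1
  'e': 2
  'r': 2
  't': 1
  'u': 1
Maximum count = 2
Most frequent = 'e', 'r' (2 times each)


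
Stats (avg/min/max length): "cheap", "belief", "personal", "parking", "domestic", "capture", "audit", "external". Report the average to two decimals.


Lengths: "cheap"=5, "belief"=6, "personal"=8, "parking"=7, "domestic"=8, "capture"=7, "audit"=5, "external"=8
Sum = 54, Count = 8
Average = 54/8 = 6.75
= avg=6.75, min=5, max=8


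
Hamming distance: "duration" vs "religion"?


Comparing character by character (same length = 8):
  Pos 0: 'd' vs 'r' !=
  Pos 1: 'u' vs 'e' !=
  Pos 2: 'r' vs 'l' !=
  Pos 3: 'a' vs 'i' !=
  Pos 4: 't' vs 'g' !=
  Pos 5: 'i' vs 'i' =
  Pos 6: 'o' vs 'o' =
  Pos 7: 'n' vs 'n' =
Hamming distance = 5


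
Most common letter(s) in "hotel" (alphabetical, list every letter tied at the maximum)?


Word: "hotel"
Letter counts:
  'e': 1
  'h': 1
  'l': 1
  'o': 1
  't': 1
Maximum count = 1
Most frequent = 'e', 'h', 'l', 'o', 't' (1 time each)


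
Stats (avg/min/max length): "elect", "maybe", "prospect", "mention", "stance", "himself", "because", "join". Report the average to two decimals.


Lengths: "elect"=5, "maybe"=5, "prospect"=8, "mention"=7, "stance"=6, "himself"=7, "because"=7, "join"=4
Sum = 49, Count = 8
Average = 49/8 = 6.13
= avg=6.13, min=4, max=8


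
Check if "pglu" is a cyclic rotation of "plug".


Word: "plug", Candidate: "pglu"
Method: check if candidate is substring of word+word
"plugplug" contains "pglu"? No
Is rotation = No


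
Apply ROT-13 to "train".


Word: "train"
Shift: 13
Each letter → (letter + shift) mod 26:
  't' (19) + 13 = 6 → 'g'
  'r' (17) + 13 = 4 → 'e'
  'a' (0) + 13 = 13 → 'n'
  'i' (8) + 13 = 21 → 'v'
  'n' (13) + 13 = 0 → 'a'
Result = "genva"


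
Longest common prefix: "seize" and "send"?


Word 1: "seize"
Word 2: "send"
Comparing from start:
  Pos 0: 's' == 's'
  Pos 1: 'e' == 'e'
  Pos 2: 'i' != 'n' (stop)
LCP = "se" (length 2)


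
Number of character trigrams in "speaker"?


Word: "speaker" (length 7)
Number of 3-grams = length - 3 + 1 = 7 - 3 + 1
= 5


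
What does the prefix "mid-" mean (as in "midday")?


Prefix: mid-
Example: midday (mid- + day)
Meaning = middle


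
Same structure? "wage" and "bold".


Pattern of "wage": [0, 1, 2, 3]
Pattern of "bold": [0, 1, 2, 3]
Patterns match
Same pattern = Yes


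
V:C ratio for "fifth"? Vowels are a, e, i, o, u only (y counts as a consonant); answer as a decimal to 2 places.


Word: "fifth"
Vowels (a,e,i,o,u): 1
Consonants: 4
Ratio = 1/4
= 0.25


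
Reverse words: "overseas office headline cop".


Original: "overseas office headline cop"
Words (1..n): overseas | office | headline | cop
Reversed (n..1): cop | headline | office | overseas
Result = "cop headline office overseas"


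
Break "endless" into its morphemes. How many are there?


Word: "endless"
Morphemes: end / -less
Each morpheme carries meaning
= 2 morphemes


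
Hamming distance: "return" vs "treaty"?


Comparing character by character (same length = 6):
  Pos 0: 'r' vs 't' !=
  Pos 1: 'e' vs 'r' !=
  Pos 2: 't' vs 'e' !=
  Pos 3: 'u' vs 'a' !=
  Pos 4: 'r' vs 't' !=
  Pos 5: 'n' vs 'y' !=
Hamming distance = 6


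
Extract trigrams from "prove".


Word: "prove" (length 5)
Number of trigrams = 5 - 3 + 1 = 3
  Position 0: "pro"
  Position 1: "rov"
  Position 2: "ove"
Trigrams = "pro", "rov", "ove"


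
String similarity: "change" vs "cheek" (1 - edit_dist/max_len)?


Word 1: "change" (length 6)
Word 2: "cheek" (length 5)
One optimal edit sequence:
  1. keep 'c'
  2. keep 'h'
  3. delete 'a'  (+1)
  4. substitute 'n' -> 'e'  (+1)
  5. substitute 'g' -> 'e'  (+1)
  6. substitute 'e' -> 'k'  (+1)
Edit distance = 4
Max length = max(6, 5) = 6
Similarity = 1 - 4/6
= 0.3333


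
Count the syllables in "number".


Word: "number"
Syllable breakdown: num-ber
Counting: 2 parts
= 2 syllables


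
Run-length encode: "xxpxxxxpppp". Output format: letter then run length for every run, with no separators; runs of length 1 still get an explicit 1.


String: "xxpxxxxpppp"
Scanning for consecutive runs:
  'x' x 2
  'p' x 1
  'x' x 4
  'p' x 4
RLE = "x2p1x4p4"


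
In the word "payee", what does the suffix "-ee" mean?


Suffix: -ee
Example: payee (pay + -ee)
Meaning = one who receives


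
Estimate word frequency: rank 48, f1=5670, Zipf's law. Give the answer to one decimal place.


Zipf's law: f(r) = f(1) / r
f(1) = 5670
f(48) = 5670 / 48
= 118.1 occurrences


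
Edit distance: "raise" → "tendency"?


Word 1: "raise" (length 5)
Word 2: "tendency" (length 8)
One optimal edit sequence (insert/delete/substitute each cost 1):
  1. substitute 'r' -> 't'  (+1)
  2. substitute 'a' -> 'e'  (+1)
  3. substitute 'i' -> 'n'  (+1)
  4. substitute 's' -> 'd'  (+1)
  5. keep 'e'
  6. insert 'n'  (+1)
  7. insert 'c'  (+1)
  8. insert 'y'  (+1)
Total edit operations: 7
Edit distance = 7


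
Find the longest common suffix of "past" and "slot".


Word 1: "past"
Word 2: "slot"
Comparing from end:
  Pos -1: 't' == 't'
  Pos -2: 's' != 'o' (stop)
LCS = "t" (length 1)


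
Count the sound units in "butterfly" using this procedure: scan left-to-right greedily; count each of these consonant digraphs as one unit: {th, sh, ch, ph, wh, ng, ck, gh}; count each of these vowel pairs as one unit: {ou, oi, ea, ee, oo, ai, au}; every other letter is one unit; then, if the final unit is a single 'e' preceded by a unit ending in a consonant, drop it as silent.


Word: "butterfly" (9 letters)
Left-to-right scan:
  (1) 'b' (letter)
  (2) 'u' (letter)
  (3) 't' (letter)
  (4) 't' (letter)
  (5) 'e' (letter)
  (6) 'r' (letter)
  (7) 'f' (letter)
  (8) 'l' (letter)
  (9) 'y' (letter)
Units from scan: 9
Sound units = 9 units


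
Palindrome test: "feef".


Word: "feef"
Reversed: "feef"
Forward == Backward? feef == feef
Palindrome = Yes


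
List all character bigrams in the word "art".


Word: "art" (length 3)
Number of bigrams = 3 - 2 + 1 = 2
  Position 0: "ar"
  Position 1: "rt"
Bigrams = "ar", "rt"


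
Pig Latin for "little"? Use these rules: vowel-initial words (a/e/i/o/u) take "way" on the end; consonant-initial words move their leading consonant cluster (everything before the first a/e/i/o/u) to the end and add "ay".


Word: "little"
Starts with consonant(s) → move to end, add 'ay'
Consonant cluster: "l"
Pig Latin = "ittlelay"


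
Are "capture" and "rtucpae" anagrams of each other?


Word 1: "capture" → sorted: aceprtu
Word 2: "rtucpae" → sorted: aceprtu
Same letters? aceprtu == aceprtu
Anagram = Yes


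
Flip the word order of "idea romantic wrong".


Original: "idea romantic wrong"
Words (1..n): idea | romantic | wrong
Reversed (n..1): wrong | romantic | idea
Result = "wrong romantic idea"


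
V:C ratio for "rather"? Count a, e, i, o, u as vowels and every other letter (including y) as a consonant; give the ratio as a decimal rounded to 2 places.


Word: "rather"
Vowels (a,e,i,o,u): 2
Consonants: 4
Ratio = 2/4
= 0.50


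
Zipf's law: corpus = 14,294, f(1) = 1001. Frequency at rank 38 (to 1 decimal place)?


Zipf's law: f(r) = f(1) / r
f(1) = 1001
f(38) = 1001 / 38
= 26.3 occurrences


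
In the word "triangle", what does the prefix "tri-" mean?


Prefix: tri-
Example: triangle (tri- + angle)
Meaning = three


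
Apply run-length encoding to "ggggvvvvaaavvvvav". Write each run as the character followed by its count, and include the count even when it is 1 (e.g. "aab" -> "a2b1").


String: "ggggvvvvaaavvvvav"
Scanning for consecutive runs:
  'g' x 4
  'v' x 4
  'a' x 3
  'v' x 4
  'a' x 1
  'v' x 1
RLE = "g4v4a3v4a1v1"


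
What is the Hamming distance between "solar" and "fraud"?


Comparing character by character (same length = 5):
  Pos 0: 's' vs 'f' !=
  Pos 1: 'o' vs 'r' !=
  Pos 2: 'l' vs 'a' !=
  Pos 3: 'a' vs 'u' !=
  Pos 4: 'r' vs 'd' !=
Hamming distance = 5


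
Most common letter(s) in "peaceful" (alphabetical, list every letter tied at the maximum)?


Word: "peaceful"
Letter counts:
  'a': 1
  'c': 1
  'e': 2
  'f': 1
  'l': 1
  'p': 1
  'u': 1
Maximum count = 2
Most frequent = 'e' (2 times each)


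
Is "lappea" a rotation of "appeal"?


Word: "appeal", Candidate: "lappea"
Method: check if candidate is substring of word+word
"appealappeal" contains "lappea"? Yes
Is rotation = Yes


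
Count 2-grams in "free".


Word: "free" (length 4)
Number of 2-grams = length - 2 + 1 = 4 - 2 + 1
= 3


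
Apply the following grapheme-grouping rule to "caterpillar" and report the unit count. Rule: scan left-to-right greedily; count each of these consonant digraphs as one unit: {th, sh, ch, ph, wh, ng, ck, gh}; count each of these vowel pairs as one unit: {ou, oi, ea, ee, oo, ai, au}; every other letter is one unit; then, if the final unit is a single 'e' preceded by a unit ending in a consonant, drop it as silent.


Word: "caterpillar" (11 letters)
Left-to-right scan:
  (1) 'c' (letter)
  (2) 'a' (letter)
  (3) 't' (letter)
  (4) 'e' (letter)
  (5) 'r' (letter)
  (6) 'p' (letter)
  (7) 'i' (letter)
  (8) 'l' (letter)
  (9) 'l' (letter)
  (10) 'a' (letter)
  (11) 'r' (letter)
Units from scan: 11
Sound units = 11 units


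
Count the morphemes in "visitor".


Word: "visitor"
Morphemes: visit / -or
Each morpheme carries meaning
= 2 morphemes


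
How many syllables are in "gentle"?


Word: "gentle"
Syllable breakdown: gen / tle
Counting: 2 parts
= 2 syllables


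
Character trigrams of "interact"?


Word: "interact" (length 8)
Number of trigrams = 8 - 3 + 1 = 6
  Position 0: "int"
  Position 1: "nte"
  Position 2: "ter"
  Position 3: "era"
  Position 4: "rac"
  Position 5: "act"
Trigrams = "int", "nte", "ter", "era", "rac", "act"


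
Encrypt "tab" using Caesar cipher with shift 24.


Word: "tab"
Shift: 24
Each letter → (letter + shift) mod 26:
  't' (19) + 24 = 17 → 'r'
  'a' (0) + 24 = 24 → 'y'
  'b' (1) + 24 = 25 → 'z'
Result = "ryz"


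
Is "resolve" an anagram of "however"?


Word 1: "however" → sorted: eehorvw
Word 2: "resolve" → sorted: eelorsv
Same letters? eehorvw != eelorsv
Anagram = No


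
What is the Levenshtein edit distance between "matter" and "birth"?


Word 1: "matter" (length 6)
Word 2: "birth" (length 5)
One optimal edit sequence (insert/delete/substitute each cost 1):
  1. substitute 'm' -> 'b'  (+1)
  2. substitute 'a' -> 'i'  (+1)
  3. substitute 't' -> 'r'  (+1)
  4. keep 't'
  5. delete 'e'  (+1)
  6. substitute 'r' -> 'h'  (+1)
Total edit operations: 5
Edit distance = 5


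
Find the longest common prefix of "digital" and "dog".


Word 1: "digital"
Word 2: "dog"
Comparing from start:
  Pos 0: 'd' == 'd'
  Pos 1: 'i' != 'o' (stop)
LCP = "d" (length 1)


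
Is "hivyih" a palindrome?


Word: "hivyih"
Reversed: "hiyvih"
Forward == Backward? hivyih != hiyvih
Palindrome = No


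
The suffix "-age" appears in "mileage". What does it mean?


Suffix: -age
Example: mileage = mile + -age
Meaning = result / collection


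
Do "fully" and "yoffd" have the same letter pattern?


Pattern of "fully": [0, 1, 2, 2, 3]
Pattern of "yoffd": [0, 1, 2, 2, 3]
Patterns match
Same pattern = Yes


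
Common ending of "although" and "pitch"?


Word 1: "although"
Word 2: "pitch"
Comparing from end:
  Pos -1: 'h' == 'h'
  Pos -2: 'g' != 'c' (stop)
LCS = "h" (length 1)


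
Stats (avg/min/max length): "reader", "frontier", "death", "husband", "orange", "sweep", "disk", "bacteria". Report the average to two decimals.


Lengths: "reader"=6, "frontier"=8, "death"=5, "husband"=7, "orange"=6, "sweep"=5, "disk"=4, "bacteria"=8
Sum = 49, Count = 8
Average = 49/8 = 6.13
= avg=6.13, min=4, max=8


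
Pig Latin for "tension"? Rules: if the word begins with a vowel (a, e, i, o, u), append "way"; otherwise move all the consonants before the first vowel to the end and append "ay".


Word: "tension"
Starts with consonant(s) → move to end, add 'ay'
Consonant cluster: "t"
Pig Latin = "ensiontay"


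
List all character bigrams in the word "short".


Word: "short" (length 5)
Number of bigrams = 5 - 2 + 1 = 4
  Position 0: "sh"
  Position 1: "ho"
  Position 2: "or"
  Position 3: "rt"
Bigrams = "sh", "ho", "or", "rt"


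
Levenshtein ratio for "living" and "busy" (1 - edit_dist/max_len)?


Word 1: "living" (length 6)
Word 2: "busy" (length 4)
One optimal edit sequence:
  1. delete 'l'  (+1)
  2. delete 'i'  (+1)
  3. substitute 'v' -> 'b'  (+1)
  4. substitute 'i' -> 'u'  (+1)
  5. substitute 'n' -> 's'  (+1)
  6. substitute 'g' -> 'y'  (+1)
Edit distance = 6
Max length = max(6, 4) = 6
Similarity = 1 - 6/6
= 0.0000


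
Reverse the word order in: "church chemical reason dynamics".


Original: "church chemical reason dynamics"
Words (1..n): church | chemical | reason | dynamics
Reversed (n..1): dynamics | reason | chemical | church
Result = "dynamics reason chemical church"


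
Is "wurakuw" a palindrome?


Word: "wurakuw"
Reversed: "wukaruw"
Forward == Backward? wurakuw != wukaruw
Palindrome = No


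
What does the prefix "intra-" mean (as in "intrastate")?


Prefix: intra-
Example: intrastate = intra- + state
Meaning = within


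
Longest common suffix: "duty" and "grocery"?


Word 1: "duty"
Word 2: "grocery"
Comparing from end:
  Pos -1: 'y' == 'y'
  Pos -2: 't' != 'r' (stop)
LCS = "y" (length 1)


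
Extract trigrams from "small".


Word: "small" (length 5)
Number of trigrams = 5 - 3 + 1 = 3
  Position 0: "sma"
  Position 1: "mal"
  Position 2: "all"
Trigrams = "sma", "mal", "all"


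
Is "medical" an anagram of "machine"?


Word 1: "machine" → sorted: acehimn
Word 2: "medical" → sorted: acdeilm
Same letters? acehimn != acdeilm
Anagram = No


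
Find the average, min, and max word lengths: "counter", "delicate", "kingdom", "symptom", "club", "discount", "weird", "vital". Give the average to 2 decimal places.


Lengths: "counter"=7, "delicate"=8, "kingdom"=7, "symptom"=7, "club"=4, "discount"=8, "weird"=5, "vital"=5
Sum = 51, Count = 8
Average = 51/8 = 6.38
= avg=6.38, min=4, max=8


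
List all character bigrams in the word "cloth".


Word: "cloth" (length 5)
Number of bigrams = 5 - 2 + 1 = 4
  Position 0: "cl"
  Position 1: "lo"
  Position 2: "ot"
  Position 3: "th"
Bigrams = "cl", "lo", "ot", "th"


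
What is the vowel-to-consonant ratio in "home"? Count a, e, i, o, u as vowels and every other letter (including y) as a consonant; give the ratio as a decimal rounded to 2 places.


Word: "home"
Vowels (a,e,i,o,u): 2
Consonants: 2
Ratio = 2/2
= 1.00
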